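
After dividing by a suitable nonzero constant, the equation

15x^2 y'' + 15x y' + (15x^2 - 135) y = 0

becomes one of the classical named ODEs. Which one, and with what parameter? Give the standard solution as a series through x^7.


All three coefficients share the factor 15; dividing through by 15 gives  x^2 y'' + x y' + (x^2 - 9) y = 0.
This matches the Bessel equation x^2 y'' + x y' + (x^2 - nu^2) y = 0 with nu^2 = 9, so nu = 3; the solution bounded at x = 0 is J_3(x).
Frobenius at x = 0: indicial roots ±nu; for r = nu the recurrence k(k + 2nu) c_k = -c_{k-2} gives the standard series J_nu(x) = sum_{k>=0} (-1)^k / (k! (k+nu)!) (x/2)^(2k+nu). Evaluate the first 3 terms:
  k = 0: (-1)^0 / (0! * 3! * 2^3) x^3 = 1/(1*6*8) x^3 = (1/48) x^3
  k = 1: (-1)^1 / (1! * 4! * 2^5) x^5 = -1/(1*24*32) x^5 = (-1/768) x^5
  k = 2: (-1)^2 / (2! * 5! * 2^7) x^7 = 1/(2*120*128) x^7 = (1/30720) x^7
Hence J_3(x) = x^7/30720 - x^5/768 + x^3/48 + ....

J_3(x); series = x^7/30720 - x^5/768 + x^3/48


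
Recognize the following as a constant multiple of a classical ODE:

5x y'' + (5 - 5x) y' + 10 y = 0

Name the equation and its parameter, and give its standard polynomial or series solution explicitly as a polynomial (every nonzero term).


All three coefficients share the factor 5; dividing through by 5 gives  x y'' + (1 - x) y' + 2 y = 0.
This matches the Laguerre equation x y'' + (1 - x) y' + n y = 0 with n = 2; the polynomial solution is L_2(x).
With y = sum_k a_k x^k, matching x^k gives (k+1)k a_{k+1} + (k+1) a_{k+1} - k a_k + n a_k = 0, i.e. (k+1)^2 a_{k+1} = (k - n) a_k = (k - 2) a_k. The right side vanishes at k = 2, so the series terminates at degree 2.
Standard normalization L_n(0) = 1 gives a_0 = 1. Work upward with a_{k+1} = (k - 2) a_k / (k+1)^2:
  a_1 = (0 - 2)(1) / 1^2 = -2/1 = -2
  a_2 = (1 - 2)(-2) / 2^2 = 2/4 = 1/2
Hence L_2(x) = x^2/2 - 2 x + 1.

L_2(x); series = x^2/2 - 2 x + 1


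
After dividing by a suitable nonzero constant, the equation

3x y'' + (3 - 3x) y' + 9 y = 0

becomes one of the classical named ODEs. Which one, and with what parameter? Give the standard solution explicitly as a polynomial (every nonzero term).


All three coefficients share the factor 3; dividing through by 3 gives  x y'' + (1 - x) y' + 3 y = 0.
This matches the Laguerre equation x y'' + (1 - x) y' + n y = 0 with n = 3; the polynomial solution is L_3(x).
With y = sum_k a_k x^k, matching x^k gives (k+1)k a_{k+1} + (k+1) a_{k+1} - k a_k + n a_k = 0, i.e. (k+1)^2 a_{k+1} = (k - n) a_k = (k - 3) a_k. The right side vanishes at k = 3, so the series terminates at degree 3.
Standard normalization L_n(0) = 1 gives a_0 = 1. Work upward with a_{k+1} = (k - 3) a_k / (k+1)^2:
  a_1 = (0 - 3)(1) / 1^2 = -3/1 = -3
  a_2 = (1 - 3)(-3) / 2^2 = 6/4 = 3/2
  a_3 = (2 - 3)(3/2) / 3^2 = (-3/2)/9 = -1/6
Hence L_3(x) = -x^3/6 + 3 x^2/2 - 3 x + 1.

L_3(x); series = -x^3/6 + 3 x^2/2 - 3 x + 1


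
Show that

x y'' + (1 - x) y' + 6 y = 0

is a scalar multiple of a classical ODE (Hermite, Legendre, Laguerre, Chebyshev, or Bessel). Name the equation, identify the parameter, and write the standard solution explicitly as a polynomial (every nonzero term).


The equation is already in a standard form:  x y'' + (1 - x) y' + 6 y = 0.
This matches the Laguerre equation x y'' + (1 - x) y' + n y = 0 with n = 6; the polynomial solution is L_6(x).
With y = sum_k a_k x^k, matching x^k gives (k+1)k a_{k+1} + (k+1) a_{k+1} - k a_k + n a_k = 0, i.e. (k+1)^2 a_{k+1} = (k - n) a_k = (k - 6) a_k. The right side vanishes at k = 6, so the series terminates at degree 6.
Standard normalization L_n(0) = 1 gives a_0 = 1. Work upward with a_{k+1} = (k - 6) a_k / (k+1)^2:
  a_1 = (0 - 6)(1) / 1^2 = -6/1 = -6
  a_2 = (1 - 6)(-6) / 2^2 = 30/4 = 15/2
  a_3 = (2 - 6)(15/2) / 3^2 = -30/9 = -10/3
  a_4 = (3 - 6)(-10/3) / 4^2 = 10/16 = 5/8
  a_5 = (4 - 6)(5/8) / 5^2 = (-5/4)/25 = -1/20
  a_6 = (5 - 6)(-1/20) / 6^2 = (1/20)/36 = 1/720
Hence L_6(x) = x^6/720 - x^5/20 + 5 x^4/8 - 10 x^3/3 + 15 x^2/2 - 6 x + 1.

L_6(x); series = x^6/720 - x^5/20 + 5 x^4/8 - 10 x^3/3 + 15 x^2/2 - 6 x + 1


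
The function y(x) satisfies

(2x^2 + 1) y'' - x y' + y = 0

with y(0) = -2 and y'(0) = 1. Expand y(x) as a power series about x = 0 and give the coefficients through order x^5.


Ansatz: y(x) = sum_{n>=0} a_n x^n, so y'(x) = sum_{n>=1} n a_n x^(n-1) and y''(x) = sum_{n>=2} n(n-1) a_n x^(n-2).
Substitute into P(x) y'' + Q(x) y' + R(x) y = 0 with P(x) = 2x^2 + 1, Q(x) = -x, R(x) = 1, and match powers of x.
Initial conditions: a_0 = -2, a_1 = 1.
Setting the coefficient of each power of x to zero and solving order by order (substituting the coefficients already found):
  x^0: 2 a_2 + a_0 = 0  ->  2 a_2 = -a_0 = 2  ->  a_2 = 1
  x^1: 6 a_3 = 0  ->  a_3 = 0
  x^2: 12 a_4 + 3 a_2 = 0  ->  12 a_4 = -3 a_2 = -3  ->  a_4 = -1/4
  x^3: 20 a_5 + 10 a_3 = 0  ->  20 a_5 = -10 a_3 = 0  ->  a_5 = 0
Truncated series: y(x) = -2 + x + x^2 - (1/4) x^4 + O(x^6).

a_0 = -2; a_1 = 1; a_2 = 1; a_3 = 0; a_4 = -1/4; a_5 = 0


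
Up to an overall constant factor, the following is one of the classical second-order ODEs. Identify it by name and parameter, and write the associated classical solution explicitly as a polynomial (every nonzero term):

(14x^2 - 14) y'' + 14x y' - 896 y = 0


All three coefficients share the factor -14; dividing through by -14 gives  (1 - x^2) y'' - x y' + 64 y = 0.
This matches the Chebyshev equation (1 - x^2) y'' - x y' + n^2 y = 0 (note the -x y' term, not -2x y') with n^2 = 64, so n = 8; the polynomial solution is T_8(x).
With y = sum_k a_k x^k, matching x^k gives (k+2)(k+1) a_{k+2} = (k^2 - n^2) a_k = (k - 8)(k + 8) a_k. The right side vanishes at k = 8, so the series with the parity of 8 terminates at degree 8.
Standard normalization: leading coefficient of T_n is 2^(n-1), so a_8 = 2^7 = 128. Work downward with a_k = (k+1)(k+2) a_{k+2} / ((k - 8)(k + 8)):
  a_6 = (7)(8)(128) / ((6 - 8)(6 + 8)) = 7168/(-28) = -256
  a_4 = (5)(6)(-256) / ((4 - 8)(4 + 8)) = -7680/(-48) = 160
  a_2 = (3)(4)(160) / ((2 - 8)(2 + 8)) = 1920/(-60) = -32
  a_0 = (1)(2)(-32) / ((0 - 8)(0 + 8)) = -64/(-64) = 1
Hence T_8(x) = 128 x^8 - 256 x^6 + 160 x^4 - 32 x^2 + 1.

T_8(x); series = 128 x^8 - 256 x^6 + 160 x^4 - 32 x^2 + 1


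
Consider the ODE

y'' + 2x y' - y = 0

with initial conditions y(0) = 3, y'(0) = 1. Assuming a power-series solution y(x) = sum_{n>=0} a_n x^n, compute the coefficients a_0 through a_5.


Ansatz: y(x) = sum_{n>=0} a_n x^n, so y'(x) = sum_{n>=1} n a_n x^(n-1) and y''(x) = sum_{n>=2} n(n-1) a_n x^(n-2).
Substitute into P(x) y'' + Q(x) y' + R(x) y = 0 with P(x) = 1, Q(x) = 2x, R(x) = -1, and match powers of x.
Initial conditions: a_0 = 3, a_1 = 1.
Setting the coefficient of each power of x to zero and solving order by order (substituting the coefficients already found):
  x^0: 2 a_2 - a_0 = 0  ->  2 a_2 = a_0 = 3  ->  a_2 = 3/2
  x^1: 6 a_3 + a_1 = 0  ->  6 a_3 = -a_1 = -1  ->  a_3 = -1/6
  x^2: 12 a_4 + 3 a_2 = 0  ->  12 a_4 = -3 a_2 = -9/2  ->  a_4 = -3/8
  x^3: 20 a_5 + 5 a_3 = 0  ->  20 a_5 = -5 a_3 = 5/6  ->  a_5 = 1/24
Truncated series: y(x) = 3 + x + (3/2) x^2 - (1/6) x^3 - (3/8) x^4 + (1/24) x^5 + O(x^6).

a_0 = 3; a_1 = 1; a_2 = 3/2; a_3 = -1/6; a_4 = -3/8; a_5 = 1/24


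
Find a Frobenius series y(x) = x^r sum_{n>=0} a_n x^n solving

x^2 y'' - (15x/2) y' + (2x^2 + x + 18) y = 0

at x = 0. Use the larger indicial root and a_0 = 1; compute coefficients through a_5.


Write in Frobenius form y'' + (p(x)/x) y' + (q(x)/x^2) y = 0:
  p(x) = -15/2,  q(x) = 2x^2 + x + 18.
Indicial equation: r(r-1) + (-15/2) r + (18) = 0 -> roots r_1 = 9/2, r_2 = 4.
Take r = r_1 = 9/2. Let y(x) = x^r sum_{n>=0} a_n x^n with a_0 = 1.
Substitute y = x^r sum a_n x^n and match x^{r+n}. The recurrence is
  D(n) a_n + 1 a_{n-1} + 2 a_{n-2} = 0,  where D(n) = (r+n)(r+n-1) + (-15/2)(r+n) + (18).
  a_n = [-1 a_{n-1} - 2 a_{n-2}] / D(n).
Since the indicial polynomial factors as (r - r_1)(r - r_2), D(n) = (r_1 + n - r_1)(r_1 + n - r_2) = n(n + 1/2).
Evaluating step by step (a_0 = 1):
  n = 1: D(1) = 1(1 + 1/2) = 3/2; numerator = -1(1) = -1; a_1 = (-1)/(3/2) = -2/3
  n = 2: D(2) = 2(2 + 1/2) = 5; numerator = -1(-2/3) - 2(1) = -4/3; a_2 = (-4/3)/(5) = -4/15
  n = 3: D(3) = 3(3 + 1/2) = 21/2; numerator = -1(-4/15) - 2(-2/3) = 8/5; a_3 = (8/5)/(21/2) = 16/105
  n = 4: D(4) = 4(4 + 1/2) = 18; numerator = -1(16/105) - 2(-4/15) = 8/21; a_4 = (8/21)/(18) = 4/189
  n = 5: D(5) = 5(5 + 1/2) = 55/2; numerator = -1(4/189) - 2(16/105) = -44/135; a_5 = (-44/135)/(55/2) = -8/675

r = 9/2; a_0 = 1; a_1 = -2/3; a_2 = -4/15; a_3 = 16/105; a_4 = 4/189; a_5 = -8/675


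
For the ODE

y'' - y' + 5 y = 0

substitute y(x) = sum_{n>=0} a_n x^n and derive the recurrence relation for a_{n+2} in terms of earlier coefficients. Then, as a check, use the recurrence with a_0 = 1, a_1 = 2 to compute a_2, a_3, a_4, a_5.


Substitute y = sum_n a_n x^n.
y''(x) has coefficient (n+2)(n+1) a_{n+2} at x^n;
-y'(x) has coefficient -(n+1) a_{n+1} at x^n;
5 y(x) has coefficient 5 a_n at x^n.
Matching x^n: (n+2)(n+1) a_{n+2} - (n+1) a_{n+1} + 5 a_n = 0.
Thus a_{n+2} = [(n+1) a_{n+1} - 5 a_n] / ((n+1)(n+2)).

Check with a_0 = 1, a_1 = 2 (apply the recurrence for n = 0, 1, 2, 3): a_0 = 1, a_1 = 2, a_2 = -3/2, a_3 = -13/6, a_4 = 1/12, a_5 = 67/120.

a_(n+2) = [(n+1) a_(n+1) - 5 a_n] / ((n+1)(n+2)); check: a_0 = 1, a_1 = 2, a_2 = -3/2, a_3 = -13/6, a_4 = 1/12, a_5 = 67/120


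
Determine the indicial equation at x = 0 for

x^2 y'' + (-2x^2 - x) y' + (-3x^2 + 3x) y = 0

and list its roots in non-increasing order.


Divide by x^2 to reach normal form y'' + P_1(x) y' + P_2(x) y = 0 with P_1(x) = -2 - 1/x and P_2(x) = -3 + 3/x.
x = 0 is a singular point because the y'-coefficient -2 - 1/x has a pole at x = 0 and the y-coefficient -3 + 3/x has a pole at x = 0.
It is a regular singular point because x P_1(x) = p(x) = -2x - 1 and x^2 P_2(x) = q(x) = -3x^2 + 3x are polynomials, hence analytic at x = 0.
p(0) = -1,  q(0) = 0.
Indicial equation: r(r-1) + p(0) r + q(0) = 0, i.e. r^2 + (p(0) - 1) r + q(0) = 0, i.e. r^2 - 2 r = 0.
Discriminant: (-2)^2 - 4(0) = 4, so r = (2 ± 2)/2.
Solving: r_1 = 2, r_2 = 0.

indicial: r^2 - 2 r = 0; roots r_1 = 2, r_2 = 0


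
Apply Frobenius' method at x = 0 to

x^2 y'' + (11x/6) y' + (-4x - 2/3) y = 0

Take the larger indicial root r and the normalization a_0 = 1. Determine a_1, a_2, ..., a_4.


Write in Frobenius form y'' + (p(x)/x) y' + (q(x)/x^2) y = 0:
  p(x) = 11/6,  q(x) = -4x - 2/3.
Indicial equation: r(r-1) + (11/6) r + (-2/3) = 0 -> roots r_1 = 1/2, r_2 = -4/3.
Take r = r_1 = 1/2. Let y(x) = x^r sum_{n>=0} a_n x^n with a_0 = 1.
Substitute y = x^r sum a_n x^n and match x^{r+n}. The recurrence is
  D(n) a_n - 4 a_{n-1} = 0,  where D(n) = (r+n)(r+n-1) + (11/6)(r+n) + (-2/3).
  a_n = 4 / D(n) * a_{n-1}.
Since the indicial polynomial factors as (r - r_1)(r - r_2), D(n) = (r_1 + n - r_1)(r_1 + n - r_2) = n(n + 11/6).
Evaluating step by step (a_0 = 1):
  n = 1: D(1) = 1(1 + 11/6) = 17/6; numerator = 4(1) = 4; a_1 = (4)/(17/6) = 24/17
  n = 2: D(2) = 2(2 + 11/6) = 23/3; numerator = 4(24/17) = 96/17; a_2 = (96/17)/(23/3) = 288/391
  n = 3: D(3) = 3(3 + 11/6) = 29/2; numerator = 4(288/391) = 1152/391; a_3 = (1152/391)/(29/2) = 2304/11339
  n = 4: D(4) = 4(4 + 11/6) = 70/3; numerator = 4(2304/11339) = 9216/11339; a_4 = (9216/11339)/(70/3) = 13824/396865

r = 1/2; a_0 = 1; a_1 = 24/17; a_2 = 288/391; a_3 = 2304/11339; a_4 = 13824/396865


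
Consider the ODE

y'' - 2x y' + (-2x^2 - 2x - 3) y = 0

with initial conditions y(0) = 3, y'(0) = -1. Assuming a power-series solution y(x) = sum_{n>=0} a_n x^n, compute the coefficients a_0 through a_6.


Ansatz: y(x) = sum_{n>=0} a_n x^n, so y'(x) = sum_{n>=1} n a_n x^(n-1) and y''(x) = sum_{n>=2} n(n-1) a_n x^(n-2).
Substitute into P(x) y'' + Q(x) y' + R(x) y = 0 with P(x) = 1, Q(x) = -2x, R(x) = -2x^2 - 2x - 3, and match powers of x.
Initial conditions: a_0 = 3, a_1 = -1.
Setting the coefficient of each power of x to zero and solving order by order (substituting the coefficients already found):
  x^0: 2 a_2 - 3 a_0 = 0  ->  2 a_2 = 3 a_0 = 9  ->  a_2 = 9/2
  x^1: 6 a_3 - 5 a_1 - 2 a_0 = 0  ->  6 a_3 = 5 a_1 + 2 a_0 = 1  ->  a_3 = 1/6
  x^2: 12 a_4 - 7 a_2 - 2 a_1 - 2 a_0 = 0  ->  12 a_4 = 7 a_2 + 2 a_1 + 2 a_0 = 71/2  ->  a_4 = 71/24
  x^3: 20 a_5 - 9 a_3 - 2 a_2 - 2 a_1 = 0  ->  20 a_5 = 9 a_3 + 2 a_2 + 2 a_1 = 17/2  ->  a_5 = 17/40
  x^4: 30 a_6 - 11 a_4 - 2 a_3 - 2 a_2 = 0  ->  30 a_6 = 11 a_4 + 2 a_3 + 2 a_2 = 335/8  ->  a_6 = 67/48
Truncated series: y(x) = 3 - x + (9/2) x^2 + (1/6) x^3 + (71/24) x^4 + (17/40) x^5 + (67/48) x^6 + O(x^7).

a_0 = 3; a_1 = -1; a_2 = 9/2; a_3 = 1/6; a_4 = 71/24; a_5 = 17/40; a_6 = 67/48


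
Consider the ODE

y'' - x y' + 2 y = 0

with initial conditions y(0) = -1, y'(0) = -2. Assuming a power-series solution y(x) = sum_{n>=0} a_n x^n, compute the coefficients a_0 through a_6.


Ansatz: y(x) = sum_{n>=0} a_n x^n, so y'(x) = sum_{n>=1} n a_n x^(n-1) and y''(x) = sum_{n>=2} n(n-1) a_n x^(n-2).
Substitute into P(x) y'' + Q(x) y' + R(x) y = 0 with P(x) = 1, Q(x) = -x, R(x) = 2, and match powers of x.
Initial conditions: a_0 = -1, a_1 = -2.
Setting the coefficient of each power of x to zero and solving order by order (substituting the coefficients already found):
  x^0: 2 a_2 + 2 a_0 = 0  ->  2 a_2 = -2 a_0 = 2  ->  a_2 = 1
  x^1: 6 a_3 + a_1 = 0  ->  6 a_3 = -a_1 = 2  ->  a_3 = 1/3
  x^2: 12 a_4 = 0  ->  a_4 = 0
  x^3: 20 a_5 - a_3 = 0  ->  20 a_5 = a_3 = 1/3  ->  a_5 = 1/60
  x^4: 30 a_6 - 2 a_4 = 0  ->  30 a_6 = 2 a_4 = 0  ->  a_6 = 0
Truncated series: y(x) = -1 - 2 x + x^2 + (1/3) x^3 + (1/60) x^5 + O(x^7).

a_0 = -1; a_1 = -2; a_2 = 1; a_3 = 1/3; a_4 = 0; a_5 = 1/60; a_6 = 0


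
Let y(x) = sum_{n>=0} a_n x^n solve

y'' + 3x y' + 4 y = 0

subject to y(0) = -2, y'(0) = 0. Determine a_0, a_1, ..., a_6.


Ansatz: y(x) = sum_{n>=0} a_n x^n, so y'(x) = sum_{n>=1} n a_n x^(n-1) and y''(x) = sum_{n>=2} n(n-1) a_n x^(n-2).
Substitute into P(x) y'' + Q(x) y' + R(x) y = 0 with P(x) = 1, Q(x) = 3x, R(x) = 4, and match powers of x.
Initial conditions: a_0 = -2, a_1 = 0.
Setting the coefficient of each power of x to zero and solving order by order (substituting the coefficients already found):
  x^0: 2 a_2 + 4 a_0 = 0  ->  2 a_2 = -4 a_0 = 8  ->  a_2 = 4
  x^1: 6 a_3 + 7 a_1 = 0  ->  6 a_3 = -7 a_1 = 0  ->  a_3 = 0
  x^2: 12 a_4 + 10 a_2 = 0  ->  12 a_4 = -10 a_2 = -40  ->  a_4 = -10/3
  x^3: 20 a_5 + 13 a_3 = 0  ->  20 a_5 = -13 a_3 = 0  ->  a_5 = 0
  x^4: 30 a_6 + 16 a_4 = 0  ->  30 a_6 = -16 a_4 = 160/3  ->  a_6 = 16/9
Truncated series: y(x) = -2 + 4 x^2 - (10/3) x^4 + (16/9) x^6 + O(x^7).

a_0 = -2; a_1 = 0; a_2 = 4; a_3 = 0; a_4 = -10/3; a_5 = 0; a_6 = 16/9


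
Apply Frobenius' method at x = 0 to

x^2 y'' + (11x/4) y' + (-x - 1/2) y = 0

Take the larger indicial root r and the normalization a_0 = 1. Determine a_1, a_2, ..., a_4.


Write in Frobenius form y'' + (p(x)/x) y' + (q(x)/x^2) y = 0:
  p(x) = 11/4,  q(x) = -x - 1/2.
Indicial equation: r(r-1) + (11/4) r + (-1/2) = 0 -> roots r_1 = 1/4, r_2 = -2.
Take r = r_1 = 1/4. Let y(x) = x^r sum_{n>=0} a_n x^n with a_0 = 1.
Substitute y = x^r sum a_n x^n and match x^{r+n}. The recurrence is
  D(n) a_n - 1 a_{n-1} = 0,  where D(n) = (r+n)(r+n-1) + (11/4)(r+n) + (-1/2).
  a_n = 1 / D(n) * a_{n-1}.
Since the indicial polynomial factors as (r - r_1)(r - r_2), D(n) = (r_1 + n - r_1)(r_1 + n - r_2) = n(n + 9/4).
Evaluating step by step (a_0 = 1):
  n = 1: D(1) = 1(1 + 9/4) = 13/4; numerator = 1(1) = 1; a_1 = (1)/(13/4) = 4/13
  n = 2: D(2) = 2(2 + 9/4) = 17/2; numerator = 1(4/13) = 4/13; a_2 = (4/13)/(17/2) = 8/221
  n = 3: D(3) = 3(3 + 9/4) = 63/4; numerator = 1(8/221) = 8/221; a_3 = (8/221)/(63/4) = 32/13923
  n = 4: D(4) = 4(4 + 9/4) = 25; numerator = 1(32/13923) = 32/13923; a_4 = (32/13923)/(25) = 32/348075

r = 1/4; a_0 = 1; a_1 = 4/13; a_2 = 8/221; a_3 = 32/13923; a_4 = 32/348075


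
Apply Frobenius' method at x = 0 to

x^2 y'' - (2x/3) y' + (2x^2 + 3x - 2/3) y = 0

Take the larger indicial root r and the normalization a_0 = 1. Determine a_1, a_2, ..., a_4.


Write in Frobenius form y'' + (p(x)/x) y' + (q(x)/x^2) y = 0:
  p(x) = -2/3,  q(x) = 2x^2 + 3x - 2/3.
Indicial equation: r(r-1) + (-2/3) r + (-2/3) = 0 -> roots r_1 = 2, r_2 = -1/3.
Take r = r_1 = 2. Let y(x) = x^r sum_{n>=0} a_n x^n with a_0 = 1.
Substitute y = x^r sum a_n x^n and match x^{r+n}. The recurrence is
  D(n) a_n + 3 a_{n-1} + 2 a_{n-2} = 0,  where D(n) = (r+n)(r+n-1) + (-2/3)(r+n) + (-2/3).
  a_n = [-3 a_{n-1} - 2 a_{n-2}] / D(n).
Since the indicial polynomial factors as (r - r_1)(r - r_2), D(n) = (r_1 + n - r_1)(r_1 + n - r_2) = n(n + 7/3).
Evaluating step by step (a_0 = 1):
  n = 1: D(1) = 1(1 + 7/3) = 10/3; numerator = -3(1) = -3; a_1 = (-3)/(10/3) = -9/10
  n = 2: D(2) = 2(2 + 7/3) = 26/3; numerator = -3(-9/10) - 2(1) = 7/10; a_2 = (7/10)/(26/3) = 21/260
  n = 3: D(3) = 3(3 + 7/3) = 16; numerator = -3(21/260) - 2(-9/10) = 81/52; a_3 = (81/52)/(16) = 81/832
  n = 4: D(4) = 4(4 + 7/3) = 76/3; numerator = -3(81/832) - 2(21/260) = -1887/4160; a_4 = (-1887/4160)/(76/3) = -5661/316160

r = 2; a_0 = 1; a_1 = -9/10; a_2 = 21/260; a_3 = 81/832; a_4 = -5661/316160


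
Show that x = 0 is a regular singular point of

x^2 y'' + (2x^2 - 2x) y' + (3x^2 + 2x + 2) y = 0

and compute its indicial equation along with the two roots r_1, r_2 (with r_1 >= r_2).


Divide by x^2 to reach normal form y'' + P_1(x) y' + P_2(x) y = 0 with P_1(x) = 2 - 2/x and P_2(x) = 3 + 2/x + 2/x^2.
x = 0 is a singular point because the y'-coefficient 2 - 2/x has a pole at x = 0 and the y-coefficient 3 + 2/x + 2/x^2 has a pole at x = 0.
It is a regular singular point because x P_1(x) = p(x) = 2x - 2 and x^2 P_2(x) = q(x) = 3x^2 + 2x + 2 are polynomials, hence analytic at x = 0.
p(0) = -2,  q(0) = 2.
Indicial equation: r(r-1) + p(0) r + q(0) = 0, i.e. r^2 + (p(0) - 1) r + q(0) = 0, i.e. r^2 - 3 r + 2 = 0.
Discriminant: (-3)^2 - 4(2) = 1, so r = (3 ± 1)/2.
Solving: r_1 = 2, r_2 = 1.

indicial: r^2 - 3 r + 2 = 0; roots r_1 = 2, r_2 = 1


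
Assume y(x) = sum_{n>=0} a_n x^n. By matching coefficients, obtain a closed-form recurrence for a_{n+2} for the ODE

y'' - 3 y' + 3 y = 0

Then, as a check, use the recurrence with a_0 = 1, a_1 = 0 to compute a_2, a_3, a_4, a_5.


Substitute y = sum_n a_n x^n.
y''(x) has coefficient (n+2)(n+1) a_{n+2} at x^n;
-3 y'(x) has coefficient -3 (n+1) a_{n+1} at x^n;
3 y(x) has coefficient 3 a_n at x^n.
Matching x^n: (n+2)(n+1) a_{n+2} - 3 (n+1) a_{n+1} + 3 a_n = 0.
Thus a_{n+2} = [3 (n+1) a_{n+1} - 3 a_n] / ((n+1)(n+2)).

Check with a_0 = 1, a_1 = 0 (apply the recurrence for n = 0, 1, 2, 3): a_0 = 1, a_1 = 0, a_2 = -3/2, a_3 = -3/2, a_4 = -3/4, a_5 = -9/40.

a_(n+2) = [3 (n+1) a_(n+1) - 3 a_n] / ((n+1)(n+2)); check: a_0 = 1, a_1 = 0, a_2 = -3/2, a_3 = -3/2, a_4 = -3/4, a_5 = -9/40


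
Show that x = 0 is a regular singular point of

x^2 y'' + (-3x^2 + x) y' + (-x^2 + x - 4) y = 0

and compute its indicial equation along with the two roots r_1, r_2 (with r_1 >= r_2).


Divide by x^2 to reach normal form y'' + P_1(x) y' + P_2(x) y = 0 with P_1(x) = -3 + 1/x and P_2(x) = -1 + 1/x - 4/x^2.
x = 0 is a singular point because the y'-coefficient -3 + 1/x has a pole at x = 0 and the y-coefficient -1 + 1/x - 4/x^2 has a pole at x = 0.
It is a regular singular point because x P_1(x) = p(x) = 1 - 3x and x^2 P_2(x) = q(x) = -x^2 + x - 4 are polynomials, hence analytic at x = 0.
p(0) = 1,  q(0) = -4.
Indicial equation: r(r-1) + p(0) r + q(0) = 0, i.e. r^2 + (p(0) - 1) r + q(0) = 0, i.e. r^2 - 4 = 0.
Discriminant: (0)^2 - 4(-4) = 16, so r = (0 ± 4)/2.
Solving: r_1 = 2, r_2 = -2.

indicial: r^2 - 4 = 0; roots r_1 = 2, r_2 = -2


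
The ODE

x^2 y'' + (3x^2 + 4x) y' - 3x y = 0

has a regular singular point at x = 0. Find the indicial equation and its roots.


Divide by x^2 to reach normal form y'' + P_1(x) y' + P_2(x) y = 0 with P_1(x) = 3 + 4/x and P_2(x) = -3/x.
x = 0 is a singular point because the y'-coefficient 3 + 4/x has a pole at x = 0 and the y-coefficient -3/x has a pole at x = 0.
It is a regular singular point because x P_1(x) = p(x) = 3x + 4 and x^2 P_2(x) = q(x) = -3x are polynomials, hence analytic at x = 0.
p(0) = 4,  q(0) = 0.
Indicial equation: r(r-1) + p(0) r + q(0) = 0, i.e. r^2 + (p(0) - 1) r + q(0) = 0, i.e. r^2 + 3 r = 0.
Discriminant: (3)^2 - 4(0) = 9, so r = (-3 ± 3)/2.
Solving: r_1 = 0, r_2 = -3.

indicial: r^2 + 3 r = 0; roots r_1 = 0, r_2 = -3


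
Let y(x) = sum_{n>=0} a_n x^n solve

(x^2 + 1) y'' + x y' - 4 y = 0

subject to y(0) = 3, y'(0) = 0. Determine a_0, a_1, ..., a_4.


Ansatz: y(x) = sum_{n>=0} a_n x^n, so y'(x) = sum_{n>=1} n a_n x^(n-1) and y''(x) = sum_{n>=2} n(n-1) a_n x^(n-2).
Substitute into P(x) y'' + Q(x) y' + R(x) y = 0 with P(x) = x^2 + 1, Q(x) = x, R(x) = -4, and match powers of x.
Initial conditions: a_0 = 3, a_1 = 0.
Setting the coefficient of each power of x to zero and solving order by order (substituting the coefficients already found):
  x^0: 2 a_2 - 4 a_0 = 0  ->  2 a_2 = 4 a_0 = 12  ->  a_2 = 6
  x^1: 6 a_3 - 3 a_1 = 0  ->  6 a_3 = 3 a_1 = 0  ->  a_3 = 0
  x^2: 12 a_4 = 0  ->  a_4 = 0
Truncated series: y(x) = 3 + 6 x^2 + O(x^5).

a_0 = 3; a_1 = 0; a_2 = 6; a_3 = 0; a_4 = 0


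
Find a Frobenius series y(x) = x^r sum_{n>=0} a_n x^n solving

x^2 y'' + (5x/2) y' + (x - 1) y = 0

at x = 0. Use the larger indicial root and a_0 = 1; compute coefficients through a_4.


Write in Frobenius form y'' + (p(x)/x) y' + (q(x)/x^2) y = 0:
  p(x) = 5/2,  q(x) = x - 1.
Indicial equation: r(r-1) + (5/2) r + (-1) = 0 -> roots r_1 = 1/2, r_2 = -2.
Take r = r_1 = 1/2. Let y(x) = x^r sum_{n>=0} a_n x^n with a_0 = 1.
Substitute y = x^r sum a_n x^n and match x^{r+n}. The recurrence is
  D(n) a_n + 1 a_{n-1} = 0,  where D(n) = (r+n)(r+n-1) + (5/2)(r+n) + (-1).
  a_n = -1 / D(n) * a_{n-1}.
Since the indicial polynomial factors as (r - r_1)(r - r_2), D(n) = (r_1 + n - r_1)(r_1 + n - r_2) = n(n + 5/2).
Evaluating step by step (a_0 = 1):
  n = 1: D(1) = 1(1 + 5/2) = 7/2; numerator = -1(1) = -1; a_1 = (-1)/(7/2) = -2/7
  n = 2: D(2) = 2(2 + 5/2) = 9; numerator = -1(-2/7) = 2/7; a_2 = (2/7)/(9) = 2/63
  n = 3: D(3) = 3(3 + 5/2) = 33/2; numerator = -1(2/63) = -2/63; a_3 = (-2/63)/(33/2) = -4/2079
  n = 4: D(4) = 4(4 + 5/2) = 26; numerator = -1(-4/2079) = 4/2079; a_4 = (4/2079)/(26) = 2/27027

r = 1/2; a_0 = 1; a_1 = -2/7; a_2 = 2/63; a_3 = -4/2079; a_4 = 2/27027


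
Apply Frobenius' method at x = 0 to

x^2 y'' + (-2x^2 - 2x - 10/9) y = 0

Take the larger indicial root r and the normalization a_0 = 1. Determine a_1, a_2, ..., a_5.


Write in Frobenius form y'' + (p(x)/x) y' + (q(x)/x^2) y = 0:
  p(x) = 0,  q(x) = -2x^2 - 2x - 10/9.
Indicial equation: r(r-1) + (0) r + (-10/9) = 0 -> roots r_1 = 5/3, r_2 = -2/3.
Take r = r_1 = 5/3. Let y(x) = x^r sum_{n>=0} a_n x^n with a_0 = 1.
Substitute y = x^r sum a_n x^n and match x^{r+n}. The recurrence is
  D(n) a_n - 2 a_{n-1} - 2 a_{n-2} = 0,  where D(n) = (r+n)(r+n-1) + (0)(r+n) + (-10/9).
  a_n = [2 a_{n-1} + 2 a_{n-2}] / D(n).
Since the indicial polynomial factors as (r - r_1)(r - r_2), D(n) = (r_1 + n - r_1)(r_1 + n - r_2) = n(n + 7/3).
Evaluating step by step (a_0 = 1):
  n = 1: D(1) = 1(1 + 7/3) = 10/3; numerator = 2(1) = 2; a_1 = (2)/(10/3) = 3/5
  n = 2: D(2) = 2(2 + 7/3) = 26/3; numerator = 2(3/5) + 2(1) = 16/5; a_2 = (16/5)/(26/3) = 24/65
  n = 3: D(3) = 3(3 + 7/3) = 16; numerator = 2(24/65) + 2(3/5) = 126/65; a_3 = (126/65)/(16) = 63/520
  n = 4: D(4) = 4(4 + 7/3) = 76/3; numerator = 2(63/520) + 2(24/65) = 51/52; a_4 = (51/52)/(76/3) = 153/3952
  n = 5: D(5) = 5(5 + 7/3) = 110/3; numerator = 2(153/3952) + 2(63/520) = 243/760; a_5 = (243/760)/(110/3) = 729/83600

r = 5/3; a_0 = 1; a_1 = 3/5; a_2 = 24/65; a_3 = 63/520; a_4 = 153/3952; a_5 = 729/83600


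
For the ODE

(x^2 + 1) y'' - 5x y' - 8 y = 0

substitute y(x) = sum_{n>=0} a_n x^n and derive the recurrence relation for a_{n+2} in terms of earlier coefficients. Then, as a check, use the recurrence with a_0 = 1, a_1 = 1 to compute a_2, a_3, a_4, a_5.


Substitute y = sum_n a_n x^n.
(1 + 1 x^2) y'' contributes (n+2)(n+1) a_{n+2} + n(n-1) a_n at x^n.
-5 x y'(x) contributes -5 n a_n at x^n.
-8 y(x) contributes -8 a_n at x^n.
Matching x^n: (n+2)(n+1) a_{n+2} + (n(n-1) - 5 n - 8) a_n = 0.
Thus a_{n+2} = (-n(n-1) + 5 n + 8) / ((n+1)(n+2)) * a_n.

Check with a_0 = 1, a_1 = 1 (apply the recurrence for n = 0, 1, 2, 3): a_0 = 1, a_1 = 1, a_2 = 4, a_3 = 13/6, a_4 = 16/3, a_5 = 221/120.

a_(n+2) = (-n(n-1) + 5 n + 8) / ((n+1)(n+2)) * a_n; check: a_0 = 1, a_1 = 1, a_2 = 4, a_3 = 13/6, a_4 = 16/3, a_5 = 221/120


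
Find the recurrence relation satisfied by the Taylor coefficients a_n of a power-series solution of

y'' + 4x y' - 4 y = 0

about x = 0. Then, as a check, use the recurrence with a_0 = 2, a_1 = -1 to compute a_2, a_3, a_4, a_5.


Substitute y = sum_n a_n x^n.
y''(x) has coefficient (n+2)(n+1) a_{n+2} at x^n;
4 x y'(x) has coefficient 4 n a_n at x^n (shift);
-4 y(x) has coefficient -4 a_n at x^n.
Matching x^n: (n+2)(n+1) a_{n+2} + (4n - 4) a_n = 0.
Thus a_{n+2} = (-4n + 4) / ((n+1)(n+2)) * a_n.

Check with a_0 = 2, a_1 = -1 (apply the recurrence for n = 0, 1, 2, 3): a_0 = 2, a_1 = -1, a_2 = 4, a_3 = 0, a_4 = -4/3, a_5 = 0.

a_(n+2) = (-4n + 4) / ((n+1)(n+2)) * a_n; check: a_0 = 2, a_1 = -1, a_2 = 4, a_3 = 0, a_4 = -4/3, a_5 = 0


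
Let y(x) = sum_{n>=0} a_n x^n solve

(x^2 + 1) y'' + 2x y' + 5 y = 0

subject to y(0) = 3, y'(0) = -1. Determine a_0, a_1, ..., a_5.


Ansatz: y(x) = sum_{n>=0} a_n x^n, so y'(x) = sum_{n>=1} n a_n x^(n-1) and y''(x) = sum_{n>=2} n(n-1) a_n x^(n-2).
Substitute into P(x) y'' + Q(x) y' + R(x) y = 0 with P(x) = x^2 + 1, Q(x) = 2x, R(x) = 5, and match powers of x.
Initial conditions: a_0 = 3, a_1 = -1.
Setting the coefficient of each power of x to zero and solving order by order (substituting the coefficients already found):
  x^0: 2 a_2 + 5 a_0 = 0  ->  2 a_2 = -5 a_0 = -15  ->  a_2 = -15/2
  x^1: 6 a_3 + 7 a_1 = 0  ->  6 a_3 = -7 a_1 = 7  ->  a_3 = 7/6
  x^2: 12 a_4 + 11 a_2 = 0  ->  12 a_4 = -11 a_2 = 165/2  ->  a_4 = 55/8
  x^3: 20 a_5 + 17 a_3 = 0  ->  20 a_5 = -17 a_3 = -119/6  ->  a_5 = -119/120
Truncated series: y(x) = 3 - x - (15/2) x^2 + (7/6) x^3 + (55/8) x^4 - (119/120) x^5 + O(x^6).

a_0 = 3; a_1 = -1; a_2 = -15/2; a_3 = 7/6; a_4 = 55/8; a_5 = -119/120


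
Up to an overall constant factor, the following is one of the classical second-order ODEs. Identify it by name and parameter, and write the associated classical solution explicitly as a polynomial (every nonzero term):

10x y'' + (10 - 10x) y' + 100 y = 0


All three coefficients share the factor 10; dividing through by 10 gives  x y'' + (1 - x) y' + 10 y = 0.
This matches the Laguerre equation x y'' + (1 - x) y' + n y = 0 with n = 10; the polynomial solution is L_10(x).
With y = sum_k a_k x^k, matching x^k gives (k+1)k a_{k+1} + (k+1) a_{k+1} - k a_k + n a_k = 0, i.e. (k+1)^2 a_{k+1} = (k - n) a_k = (k - 10) a_k. The right side vanishes at k = 10, so the series terminates at degree 10.
Standard normalization L_n(0) = 1 gives a_0 = 1. Work upward with a_{k+1} = (k - 10) a_k / (k+1)^2:
  a_1 = (0 - 10)(1) / 1^2 = -10/1 = -10
  a_2 = (1 - 10)(-10) / 2^2 = 90/4 = 45/2
  a_3 = (2 - 10)(45/2) / 3^2 = -180/9 = -20
  a_4 = (3 - 10)(-20) / 4^2 = 140/16 = 35/4
  a_5 = (4 - 10)(35/4) / 5^2 = (-105/2)/25 = -21/10
  a_6 = (5 - 10)(-21/10) / 6^2 = (21/2)/36 = 7/24
  a_7 = (6 - 10)(7/24) / 7^2 = (-7/6)/49 = -1/42
  a_8 = (7 - 10)(-1/42) / 8^2 = (1/14)/64 = 1/896
  a_9 = (8 - 10)(1/896) / 9^2 = (-1/448)/81 = -1/36288
  a_10 = (9 - 10)(-1/36288) / 10^2 = (1/36288)/100 = 1/3628800
Hence L_10(x) = x^10/3628800 - x^9/36288 + x^8/896 - x^7/42 + 7 x^6/24 - 21 x^5/10 + 35 x^4/4 - 20 x^3 + 45 x^2/2 - 10 x + 1.

L_10(x); series = x^10/3628800 - x^9/36288 + x^8/896 - x^7/42 + 7 x^6/24 - 21 x^5/10 + 35 x^4/4 - 20 x^3 + 45 x^2/2 - 10 x + 1


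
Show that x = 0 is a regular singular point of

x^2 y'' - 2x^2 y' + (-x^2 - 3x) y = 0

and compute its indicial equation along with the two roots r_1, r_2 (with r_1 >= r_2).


Divide by x^2 to reach normal form y'' + P_1(x) y' + P_2(x) y = 0 with P_1(x) = -2 and P_2(x) = -1 - 3/x.
x = 0 is a singular point because the y-coefficient -1 - 3/x has a pole at x = 0.
It is a regular singular point because x P_1(x) = p(x) = -2x and x^2 P_2(x) = q(x) = -x^2 - 3x are polynomials, hence analytic at x = 0.
p(0) = 0,  q(0) = 0.
Indicial equation: r(r-1) + p(0) r + q(0) = 0, i.e. r^2 + (p(0) - 1) r + q(0) = 0, i.e. r^2 - 1 r = 0.
Discriminant: (-1)^2 - 4(0) = 1, so r = (1 ± 1)/2.
Solving: r_1 = 1, r_2 = 0.

indicial: r^2 - 1 r = 0; roots r_1 = 1, r_2 = 0


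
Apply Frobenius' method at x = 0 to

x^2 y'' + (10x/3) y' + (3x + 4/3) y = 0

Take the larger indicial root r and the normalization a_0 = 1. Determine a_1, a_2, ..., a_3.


Write in Frobenius form y'' + (p(x)/x) y' + (q(x)/x^2) y = 0:
  p(x) = 10/3,  q(x) = 3x + 4/3.
Indicial equation: r(r-1) + (10/3) r + (4/3) = 0 -> roots r_1 = -1, r_2 = -4/3.
Take r = r_1 = -1. Let y(x) = x^r sum_{n>=0} a_n x^n with a_0 = 1.
Substitute y = x^r sum a_n x^n and match x^{r+n}. The recurrence is
  D(n) a_n + 3 a_{n-1} = 0,  where D(n) = (r+n)(r+n-1) + (10/3)(r+n) + (4/3).
  a_n = -3 / D(n) * a_{n-1}.
Since the indicial polynomial factors as (r - r_1)(r - r_2), D(n) = (r_1 + n - r_1)(r_1 + n - r_2) = n(n + 1/3).
Evaluating step by step (a_0 = 1):
  n = 1: D(1) = 1(1 + 1/3) = 4/3; numerator = -3(1) = -3; a_1 = (-3)/(4/3) = -9/4
  n = 2: D(2) = 2(2 + 1/3) = 14/3; numerator = -3(-9/4) = 27/4; a_2 = (27/4)/(14/3) = 81/56
  n = 3: D(3) = 3(3 + 1/3) = 10; numerator = -3(81/56) = -243/56; a_3 = (-243/56)/(10) = -243/560

r = -1; a_0 = 1; a_1 = -9/4; a_2 = 81/56; a_3 = -243/560


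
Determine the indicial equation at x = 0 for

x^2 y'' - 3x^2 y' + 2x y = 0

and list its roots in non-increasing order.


Divide by x^2 to reach normal form y'' + P_1(x) y' + P_2(x) y = 0 with P_1(x) = -3 and P_2(x) = 2/x.
x = 0 is a singular point because the y-coefficient 2/x has a pole at x = 0.
It is a regular singular point because x P_1(x) = p(x) = -3x and x^2 P_2(x) = q(x) = 2x are polynomials, hence analytic at x = 0.
p(0) = 0,  q(0) = 0.
Indicial equation: r(r-1) + p(0) r + q(0) = 0, i.e. r^2 + (p(0) - 1) r + q(0) = 0, i.e. r^2 - 1 r = 0.
Discriminant: (-1)^2 - 4(0) = 1, so r = (1 ± 1)/2.
Solving: r_1 = 1, r_2 = 0.

indicial: r^2 - 1 r = 0; roots r_1 = 1, r_2 = 0


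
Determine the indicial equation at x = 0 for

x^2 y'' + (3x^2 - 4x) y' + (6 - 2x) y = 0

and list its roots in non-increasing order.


Divide by x^2 to reach normal form y'' + P_1(x) y' + P_2(x) y = 0 with P_1(x) = 3 - 4/x and P_2(x) = -2/x + 6/x^2.
x = 0 is a singular point because the y'-coefficient 3 - 4/x has a pole at x = 0 and the y-coefficient -2/x + 6/x^2 has a pole at x = 0.
It is a regular singular point because x P_1(x) = p(x) = 3x - 4 and x^2 P_2(x) = q(x) = 6 - 2x are polynomials, hence analytic at x = 0.
p(0) = -4,  q(0) = 6.
Indicial equation: r(r-1) + p(0) r + q(0) = 0, i.e. r^2 + (p(0) - 1) r + q(0) = 0, i.e. r^2 - 5 r + 6 = 0.
Discriminant: (-5)^2 - 4(6) = 1, so r = (5 ± 1)/2.
Solving: r_1 = 3, r_2 = 2.

indicial: r^2 - 5 r + 6 = 0; roots r_1 = 3, r_2 = 2


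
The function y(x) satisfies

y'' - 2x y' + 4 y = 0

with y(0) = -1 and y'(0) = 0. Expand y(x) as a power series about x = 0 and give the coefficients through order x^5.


Ansatz: y(x) = sum_{n>=0} a_n x^n, so y'(x) = sum_{n>=1} n a_n x^(n-1) and y''(x) = sum_{n>=2} n(n-1) a_n x^(n-2).
Substitute into P(x) y'' + Q(x) y' + R(x) y = 0 with P(x) = 1, Q(x) = -2x, R(x) = 4, and match powers of x.
Initial conditions: a_0 = -1, a_1 = 0.
Setting the coefficient of each power of x to zero and solving order by order (substituting the coefficients already found):
  x^0: 2 a_2 + 4 a_0 = 0  ->  2 a_2 = -4 a_0 = 4  ->  a_2 = 2
  x^1: 6 a_3 + 2 a_1 = 0  ->  6 a_3 = -2 a_1 = 0  ->  a_3 = 0
  x^2: 12 a_4 = 0  ->  a_4 = 0
  x^3: 20 a_5 - 2 a_3 = 0  ->  20 a_5 = 2 a_3 = 0  ->  a_5 = 0
Truncated series: y(x) = -1 + 2 x^2 + O(x^6).

a_0 = -1; a_1 = 0; a_2 = 2; a_3 = 0; a_4 = 0; a_5 = 0


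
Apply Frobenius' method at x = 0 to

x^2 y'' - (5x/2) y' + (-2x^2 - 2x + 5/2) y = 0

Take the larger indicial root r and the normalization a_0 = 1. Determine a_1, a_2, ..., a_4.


Write in Frobenius form y'' + (p(x)/x) y' + (q(x)/x^2) y = 0:
  p(x) = -5/2,  q(x) = -2x^2 - 2x + 5/2.
Indicial equation: r(r-1) + (-5/2) r + (5/2) = 0 -> roots r_1 = 5/2, r_2 = 1.
Take r = r_1 = 5/2. Let y(x) = x^r sum_{n>=0} a_n x^n with a_0 = 1.
Substitute y = x^r sum a_n x^n and match x^{r+n}. The recurrence is
  D(n) a_n - 2 a_{n-1} - 2 a_{n-2} = 0,  where D(n) = (r+n)(r+n-1) + (-5/2)(r+n) + (5/2).
  a_n = [2 a_{n-1} + 2 a_{n-2}] / D(n).
Since the indicial polynomial factors as (r - r_1)(r - r_2), D(n) = (r_1 + n - r_1)(r_1 + n - r_2) = n(n + 3/2).
Evaluating step by step (a_0 = 1):
  n = 1: D(1) = 1(1 + 3/2) = 5/2; numerator = 2(1) = 2; a_1 = (2)/(5/2) = 4/5
  n = 2: D(2) = 2(2 + 3/2) = 7; numerator = 2(4/5) + 2(1) = 18/5; a_2 = (18/5)/(7) = 18/35
  n = 3: D(3) = 3(3 + 3/2) = 27/2; numerator = 2(18/35) + 2(4/5) = 92/35; a_3 = (92/35)/(27/2) = 184/945
  n = 4: D(4) = 4(4 + 3/2) = 22; numerator = 2(184/945) + 2(18/35) = 268/189; a_4 = (268/189)/(22) = 134/2079

r = 5/2; a_0 = 1; a_1 = 4/5; a_2 = 18/35; a_3 = 184/945; a_4 = 134/2079


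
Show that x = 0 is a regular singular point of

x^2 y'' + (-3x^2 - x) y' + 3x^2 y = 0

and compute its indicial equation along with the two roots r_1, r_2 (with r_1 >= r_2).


Divide by x^2 to reach normal form y'' + P_1(x) y' + P_2(x) y = 0 with P_1(x) = -3 - 1/x and P_2(x) = 3.
x = 0 is a singular point because the y'-coefficient -3 - 1/x has a pole at x = 0.
It is a regular singular point because x P_1(x) = p(x) = -3x - 1 and x^2 P_2(x) = q(x) = 3x^2 are polynomials, hence analytic at x = 0.
p(0) = -1,  q(0) = 0.
Indicial equation: r(r-1) + p(0) r + q(0) = 0, i.e. r^2 + (p(0) - 1) r + q(0) = 0, i.e. r^2 - 2 r = 0.
Discriminant: (-2)^2 - 4(0) = 4, so r = (2 ± 2)/2.
Solving: r_1 = 2, r_2 = 0.

indicial: r^2 - 2 r = 0; roots r_1 = 2, r_2 = 0


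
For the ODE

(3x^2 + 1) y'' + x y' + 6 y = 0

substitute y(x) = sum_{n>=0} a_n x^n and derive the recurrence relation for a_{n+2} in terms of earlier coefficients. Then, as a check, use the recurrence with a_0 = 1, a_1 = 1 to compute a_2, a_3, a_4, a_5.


Substitute y = sum_n a_n x^n.
(1 + 3 x^2) y'' contributes (n+2)(n+1) a_{n+2} + 3 n(n-1) a_n at x^n.
x y'(x) contributes n a_n at x^n.
6 y(x) contributes 6 a_n at x^n.
Matching x^n: (n+2)(n+1) a_{n+2} + (3 n(n-1) + n + 6) a_n = 0.
Thus a_{n+2} = (-3 n(n-1) - n - 6) / ((n+1)(n+2)) * a_n.

Check with a_0 = 1, a_1 = 1 (apply the recurrence for n = 0, 1, 2, 3): a_0 = 1, a_1 = 1, a_2 = -3, a_3 = -7/6, a_4 = 7/2, a_5 = 63/40.

a_(n+2) = (-3 n(n-1) - n - 6) / ((n+1)(n+2)) * a_n; check: a_0 = 1, a_1 = 1, a_2 = -3, a_3 = -7/6, a_4 = 7/2, a_5 = 63/40


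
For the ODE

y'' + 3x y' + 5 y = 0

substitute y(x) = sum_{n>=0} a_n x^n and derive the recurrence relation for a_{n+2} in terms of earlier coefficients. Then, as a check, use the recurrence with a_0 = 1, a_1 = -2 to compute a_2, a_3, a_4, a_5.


Substitute y = sum_n a_n x^n.
y''(x) has coefficient (n+2)(n+1) a_{n+2} at x^n;
3 x y'(x) has coefficient 3 n a_n at x^n (shift);
5 y(x) has coefficient 5 a_n at x^n.
Matching x^n: (n+2)(n+1) a_{n+2} + (3n + 5) a_n = 0.
Thus a_{n+2} = (-3n - 5) / ((n+1)(n+2)) * a_n.

Check with a_0 = 1, a_1 = -2 (apply the recurrence for n = 0, 1, 2, 3): a_0 = 1, a_1 = -2, a_2 = -5/2, a_3 = 8/3, a_4 = 55/24, a_5 = -28/15.

a_(n+2) = (-3n - 5) / ((n+1)(n+2)) * a_n; check: a_0 = 1, a_1 = -2, a_2 = -5/2, a_3 = 8/3, a_4 = 55/24, a_5 = -28/15


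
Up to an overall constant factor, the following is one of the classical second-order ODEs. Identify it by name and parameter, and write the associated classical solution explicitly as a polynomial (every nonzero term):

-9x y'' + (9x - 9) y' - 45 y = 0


All three coefficients share the factor -9; dividing through by -9 gives  x y'' + (1 - x) y' + 5 y = 0.
This matches the Laguerre equation x y'' + (1 - x) y' + n y = 0 with n = 5; the polynomial solution is L_5(x).
With y = sum_k a_k x^k, matching x^k gives (k+1)k a_{k+1} + (k+1) a_{k+1} - k a_k + n a_k = 0, i.e. (k+1)^2 a_{k+1} = (k - n) a_k = (k - 5) a_k. The right side vanishes at k = 5, so the series terminates at degree 5.
Standard normalization L_n(0) = 1 gives a_0 = 1. Work upward with a_{k+1} = (k - 5) a_k / (k+1)^2:
  a_1 = (0 - 5)(1) / 1^2 = -5/1 = -5
  a_2 = (1 - 5)(-5) / 2^2 = 20/4 = 5
  a_3 = (2 - 5)(5) / 3^2 = -15/9 = -5/3
  a_4 = (3 - 5)(-5/3) / 4^2 = (10/3)/16 = 5/24
  a_5 = (4 - 5)(5/24) / 5^2 = (-5/24)/25 = -1/120
Hence L_5(x) = -x^5/120 + 5 x^4/24 - 5 x^3/3 + 5 x^2 - 5 x + 1.

L_5(x); series = -x^5/120 + 5 x^4/24 - 5 x^3/3 + 5 x^2 - 5 x + 1


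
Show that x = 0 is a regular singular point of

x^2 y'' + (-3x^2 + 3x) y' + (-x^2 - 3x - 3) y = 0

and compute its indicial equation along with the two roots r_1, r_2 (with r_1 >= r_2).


Divide by x^2 to reach normal form y'' + P_1(x) y' + P_2(x) y = 0 with P_1(x) = -3 + 3/x and P_2(x) = -1 - 3/x - 3/x^2.
x = 0 is a singular point because the y'-coefficient -3 + 3/x has a pole at x = 0 and the y-coefficient -1 - 3/x - 3/x^2 has a pole at x = 0.
It is a regular singular point because x P_1(x) = p(x) = 3 - 3x and x^2 P_2(x) = q(x) = -x^2 - 3x - 3 are polynomials, hence analytic at x = 0.
p(0) = 3,  q(0) = -3.
Indicial equation: r(r-1) + p(0) r + q(0) = 0, i.e. r^2 + (p(0) - 1) r + q(0) = 0, i.e. r^2 + 2 r - 3 = 0.
Discriminant: (2)^2 - 4(-3) = 16, so r = (-2 ± 4)/2.
Solving: r_1 = 1, r_2 = -3.

indicial: r^2 + 2 r - 3 = 0; roots r_1 = 1, r_2 = -3


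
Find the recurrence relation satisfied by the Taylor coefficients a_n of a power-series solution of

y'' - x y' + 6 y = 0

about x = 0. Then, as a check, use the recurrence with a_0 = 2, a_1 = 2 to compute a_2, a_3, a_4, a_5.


Substitute y = sum_n a_n x^n.
y''(x) has coefficient (n+2)(n+1) a_{n+2} at x^n;
-x y'(x) has coefficient -n a_n at x^n (shift);
6 y(x) has coefficient 6 a_n at x^n.
Matching x^n: (n+2)(n+1) a_{n+2} + (-n + 6) a_n = 0.
Thus a_{n+2} = (n - 6) / ((n+1)(n+2)) * a_n.

Check with a_0 = 2, a_1 = 2 (apply the recurrence for n = 0, 1, 2, 3): a_0 = 2, a_1 = 2, a_2 = -6, a_3 = -5/3, a_4 = 2, a_5 = 1/4.

a_(n+2) = (n - 6) / ((n+1)(n+2)) * a_n; check: a_0 = 2, a_1 = 2, a_2 = -6, a_3 = -5/3, a_4 = 2, a_5 = 1/4


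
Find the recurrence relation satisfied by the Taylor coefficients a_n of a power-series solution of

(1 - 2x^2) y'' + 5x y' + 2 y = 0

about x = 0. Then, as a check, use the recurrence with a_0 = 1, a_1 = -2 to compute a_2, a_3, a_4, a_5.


Substitute y = sum_n a_n x^n.
(1 - 2 x^2) y'' contributes (n+2)(n+1) a_{n+2} - 2 n(n-1) a_n at x^n.
5 x y'(x) contributes 5 n a_n at x^n.
2 y(x) contributes 2 a_n at x^n.
Matching x^n: (n+2)(n+1) a_{n+2} + (-2 n(n-1) + 5 n + 2) a_n = 0.
Thus a_{n+2} = (2 n(n-1) - 5 n - 2) / ((n+1)(n+2)) * a_n.

Check with a_0 = 1, a_1 = -2 (apply the recurrence for n = 0, 1, 2, 3): a_0 = 1, a_1 = -2, a_2 = -1, a_3 = 7/3, a_4 = 2/3, a_5 = -7/12.

a_(n+2) = (2 n(n-1) - 5 n - 2) / ((n+1)(n+2)) * a_n; check: a_0 = 1, a_1 = -2, a_2 = -1, a_3 = 7/3, a_4 = 2/3, a_5 = -7/12


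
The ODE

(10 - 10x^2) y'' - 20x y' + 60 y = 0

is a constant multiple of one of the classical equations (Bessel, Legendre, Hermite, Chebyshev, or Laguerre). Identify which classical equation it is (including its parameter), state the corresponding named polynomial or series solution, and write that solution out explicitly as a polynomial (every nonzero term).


All three coefficients share the factor 10; dividing through by 10 gives  (1 - x^2) y'' - 2x y' + 6 y = 0.
This matches the Legendre equation (1 - x^2) y'' - 2x y' + n(n+1) y = 0 (note the -2x y' term) with n(n+1) = 6, so n = 2; the polynomial solution is P_2(x).
With y = sum_k a_k x^k, matching x^k gives (k+2)(k+1) a_{k+2} = [k(k+1) - n(n+1)] a_k = (k - 2)(k + 3) a_k. The right side vanishes at k = 2, so the series with the parity of 2 terminates at degree 2.
Standard normalization (P_n(1) = 1): leading coefficient (2n)!/(2^n (n!)^2) = 24/(4*4) = 3/2, so a_2 = 3/2. Work downward with a_k = (k+1)(k+2) a_{k+2} / ((k - 2)(k + 3)):
  a_0 = (1)(2)(3/2) / ((0 - 2)(0 + 3)) = 3/(-6) = -1/2
Hence P_2(x) = 3 x^2/2 - 1/2.

P_2(x); series = 3 x^2/2 - 1/2


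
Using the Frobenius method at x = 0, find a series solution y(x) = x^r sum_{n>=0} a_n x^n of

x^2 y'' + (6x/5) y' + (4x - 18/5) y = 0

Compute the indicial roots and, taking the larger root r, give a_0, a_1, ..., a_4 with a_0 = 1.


Write in Frobenius form y'' + (p(x)/x) y' + (q(x)/x^2) y = 0:
  p(x) = 6/5,  q(x) = 4x - 18/5.
Indicial equation: r(r-1) + (6/5) r + (-18/5) = 0 -> roots r_1 = 9/5, r_2 = -2.
Take r = r_1 = 9/5. Let y(x) = x^r sum_{n>=0} a_n x^n with a_0 = 1.
Substitute y = x^r sum a_n x^n and match x^{r+n}. The recurrence is
  D(n) a_n + 4 a_{n-1} = 0,  where D(n) = (r+n)(r+n-1) + (6/5)(r+n) + (-18/5).
  a_n = -4 / D(n) * a_{n-1}.
Since the indicial polynomial factors as (r - r_1)(r - r_2), D(n) = (r_1 + n - r_1)(r_1 + n - r_2) = n(n + 19/5).
Evaluating step by step (a_0 = 1):
  n = 1: D(1) = 1(1 + 19/5) = 24/5; numerator = -4(1) = -4; a_1 = (-4)/(24/5) = -5/6
  n = 2: D(2) = 2(2 + 19/5) = 58/5; numerator = -4(-5/6) = 10/3; a_2 = (10/3)/(58/5) = 25/87
  n = 3: D(3) = 3(3 + 19/5) = 102/5; numerator = -4(25/87) = -100/87; a_3 = (-100/87)/(102/5) = -250/4437
  n = 4: D(4) = 4(4 + 19/5) = 156/5; numerator = -4(-250/4437) = 1000/4437; a_4 = (1000/4437)/(156/5) = 1250/173043

r = 9/5; a_0 = 1; a_1 = -5/6; a_2 = 25/87; a_3 = -250/4437; a_4 = 1250/173043
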